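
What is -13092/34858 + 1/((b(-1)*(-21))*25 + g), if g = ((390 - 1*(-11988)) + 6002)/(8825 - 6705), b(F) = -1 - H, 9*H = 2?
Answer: -1348216200/3604439203 ≈ -0.37404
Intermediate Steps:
H = 2/9 (H = (1/9)*2 = 2/9 ≈ 0.22222)
b(F) = -11/9 (b(F) = -1 - 1*2/9 = -1 - 2/9 = -11/9)
g = 919/106 (g = ((390 + 11988) + 6002)/2120 = (12378 + 6002)*(1/2120) = 18380*(1/2120) = 919/106 ≈ 8.6698)
-13092/34858 + 1/((b(-1)*(-21))*25 + g) = -13092/34858 + 1/(-11/9*(-21)*25 + 919/106) = -13092*1/34858 + 1/((77/3)*25 + 919/106) = -6546/17429 + 1/(1925/3 + 919/106) = -6546/17429 + 1/(206807/318) = -6546/17429 + 318/206807 = -1348216200/3604439203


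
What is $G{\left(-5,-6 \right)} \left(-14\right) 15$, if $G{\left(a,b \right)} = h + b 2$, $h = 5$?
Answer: $1470$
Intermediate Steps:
$G{\left(a,b \right)} = 5 + 2 b$ ($G{\left(a,b \right)} = 5 + b 2 = 5 + 2 b$)
$G{\left(-5,-6 \right)} \left(-14\right) 15 = \left(5 + 2 \left(-6\right)\right) \left(-14\right) 15 = \left(5 - 12\right) \left(-14\right) 15 = \left(-7\right) \left(-14\right) 15 = 98 \cdot 15 = 1470$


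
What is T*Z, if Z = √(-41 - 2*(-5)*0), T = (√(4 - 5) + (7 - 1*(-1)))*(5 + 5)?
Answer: √41*(-10 + 80*I) ≈ -64.031 + 512.25*I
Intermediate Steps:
T = 80 + 10*I (T = (√(-1) + (7 + 1))*10 = (I + 8)*10 = (8 + I)*10 = 80 + 10*I ≈ 80.0 + 10.0*I)
Z = I*√41 (Z = √(-41 + 10*0) = √(-41 + 0) = √(-41) = I*√41 ≈ 6.4031*I)
T*Z = (80 + 10*I)*(I*√41) = I*√41*(80 + 10*I)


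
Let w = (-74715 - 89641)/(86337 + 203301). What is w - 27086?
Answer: -3922649612/144819 ≈ -27087.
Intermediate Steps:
w = -82178/144819 (w = -164356/289638 = -164356*1/289638 = -82178/144819 ≈ -0.56745)
w - 27086 = -82178/144819 - 27086 = -3922649612/144819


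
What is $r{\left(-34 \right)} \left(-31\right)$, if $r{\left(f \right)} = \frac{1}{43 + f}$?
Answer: $- \frac{31}{9} \approx -3.4444$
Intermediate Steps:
$r{\left(-34 \right)} \left(-31\right) = \frac{1}{43 - 34} \left(-31\right) = \frac{1}{9} \left(-31\right) = - \frac{31}{9}$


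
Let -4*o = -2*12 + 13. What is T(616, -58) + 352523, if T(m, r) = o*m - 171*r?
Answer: 364135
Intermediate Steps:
o = 11/4 (o = -(-2*12 + 13)/4 = -(-24 + 13)/4 = -¼*(-11) = 11/4 ≈ 2.7500)
T(m, r) = -171*r + 11*m/4 (T(m, r) = 11*m/4 - 171*r = -171*r + 11*m/4)
T(616, -58) + 352523 = (-171*(-58) + (11/4)*616) + 352523 = (9918 + 1694) + 352523 = 11612 + 352523 = 364135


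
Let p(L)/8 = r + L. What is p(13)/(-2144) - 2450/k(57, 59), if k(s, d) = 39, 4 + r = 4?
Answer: -657107/10452 ≈ -62.869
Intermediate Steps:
r = 0 (r = -4 + 4 = 0)
p(L) = 8*L (p(L) = 8*(0 + L) = 8*L)
p(13)/(-2144) - 2450/k(57, 59) = (8*13)/(-2144) - 2450/39 = 104*(-1/2144) - 2450*1/39 = -13/268 - 2450/39 = -657107/10452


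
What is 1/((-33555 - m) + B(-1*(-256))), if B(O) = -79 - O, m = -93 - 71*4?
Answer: -1/33513 ≈ -2.9839e-5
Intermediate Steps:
m = -377 (m = -93 - 284 = -377)
1/((-33555 - m) + B(-1*(-256))) = 1/((-33555 - 1*(-377)) + (-79 - (-1)*(-256))) = 1/((-33555 + 377) + (-79 - 1*256)) = 1/(-33178 + (-79 - 256)) = 1/(-33178 - 335) = 1/(-33513) = -1/33513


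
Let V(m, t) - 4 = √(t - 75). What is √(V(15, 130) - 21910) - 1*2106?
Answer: -2106 + I*√(21906 - √55) ≈ -2106.0 + 147.98*I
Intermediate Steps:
V(m, t) = 4 + √(-75 + t) (V(m, t) = 4 + √(t - 75) = 4 + √(-75 + t))
√(V(15, 130) - 21910) - 1*2106 = √((4 + √(-75 + 130)) - 21910) - 1*2106 = √((4 + √55) - 21910) - 2106 = √(-21906 + √55) - 2106 = -2106 + √(-21906 + √55)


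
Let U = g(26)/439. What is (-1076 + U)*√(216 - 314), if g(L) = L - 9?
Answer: -3306429*I*√2/439 ≈ -10651.0*I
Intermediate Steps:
g(L) = -9 + L
U = 17/439 (U = (-9 + 26)/439 = 17*(1/439) = 17/439 ≈ 0.038724)
(-1076 + U)*√(216 - 314) = (-1076 + 17/439)*√(216 - 314) = -3306429*I*√2/439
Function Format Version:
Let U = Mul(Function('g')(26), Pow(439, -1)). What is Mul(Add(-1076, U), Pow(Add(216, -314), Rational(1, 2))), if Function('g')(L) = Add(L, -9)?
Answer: Mul(Rational(-3306429, 439), I, Pow(2, Rational(1, 2))) ≈ Mul(-10651., I)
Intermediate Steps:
Function('g')(L) = Add(-9, L)
U = Rational(17, 439) (U = Mul(Add(-9, 26), Pow(439, -1)) = Mul(17, Rational(1, 439)) = Rational(17, 439) ≈ 0.038724)
Mul(Add(-1076, U), Pow(Add(216, -314), Rational(1, 2))) = Mul(Add(-1076, Rational(17, 439)), Pow(Add(216, -314), Rational(1, 2))) = Mul(Rational(-472347, 439), Pow(-98, Rational(1, 2))) = Mul(Rational(-472347, 439), Mul(7, I, Pow(2, Rational(1, 2)))) = Mul(Rational(-3306429, 439), I, Pow(2, Rational(1, 2)))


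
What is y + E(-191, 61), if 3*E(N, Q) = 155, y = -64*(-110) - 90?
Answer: 21005/3 ≈ 7001.7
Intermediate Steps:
y = 6950 (y = 7040 - 90 = 6950)
E(N, Q) = 155/3 (E(N, Q) = (⅓)*155 = 155/3)
y + E(-191, 61) = 6950 + 155/3 = 21005/3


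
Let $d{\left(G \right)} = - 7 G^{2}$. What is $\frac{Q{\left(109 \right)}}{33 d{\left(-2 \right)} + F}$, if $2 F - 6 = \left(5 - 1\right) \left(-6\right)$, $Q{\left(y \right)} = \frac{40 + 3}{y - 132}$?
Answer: $\frac{43}{21459} \approx 0.0020038$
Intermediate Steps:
$Q{\left(y \right)} = \frac{43}{-132 + y}$
$F = -9$ ($F = 3 + \frac{\left(5 - 1\right) \left(-6\right)}{2} = 3 + \frac{4 \left(-6\right)}{2} = 3 + \frac{1}{2} \left(-24\right) = 3 - 12 = -9$)
$\frac{Q{\left(109 \right)}}{33 d{\left(-2 \right)} + F} = \frac{43 \frac{1}{-132 + 109}}{33 \left(- 7 \left(-2\right)^{2}\right) - 9} = \frac{43 \frac{1}{-23}}{33 \left(\left(-7\right) 4\right) - 9} = \frac{43 \left(- \frac{1}{23}\right)}{33 \left(-28\right) - 9} = - \frac{43}{23 \left(-924 - 9\right)} = - \frac{43}{23 \left(-933\right)} = \left(- \frac{43}{23}\right) \left(- \frac{1}{933}\right) = \frac{43}{21459}$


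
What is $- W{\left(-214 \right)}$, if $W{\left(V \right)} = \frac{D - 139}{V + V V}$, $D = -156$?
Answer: $\frac{295}{45582} \approx 0.0064718$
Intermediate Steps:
$W{\left(V \right)} = - \frac{295}{V + V^{2}}$ ($W{\left(V \right)} = \frac{-156 - 139}{V + V V} = - \frac{295}{V + V^{2}}$)
$- W{\left(-214 \right)} = - \frac{-295}{\left(-214\right) \left(1 - 214\right)} = - \frac{\left(-295\right) \left(-1\right)}{214 \left(-213\right)} = - \frac{\left(-295\right) \left(-1\right) \left(-1\right)}{214 \cdot 213} = \left(-1\right) \left(- \frac{295}{45582}\right) = \frac{295}{45582}$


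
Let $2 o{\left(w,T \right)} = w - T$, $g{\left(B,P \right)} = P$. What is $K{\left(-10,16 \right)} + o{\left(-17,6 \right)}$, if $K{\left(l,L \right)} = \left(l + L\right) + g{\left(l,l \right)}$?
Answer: $- \frac{31}{2} \approx -15.5$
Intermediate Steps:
$K{\left(l,L \right)} = L + 2 l$ ($K{\left(l,L \right)} = \left(l + L\right) + l = \left(L + l\right) + l = L + 2 l$)
$o{\left(w,T \right)} = \frac{w}{2} - \frac{T}{2}$ ($o{\left(w,T \right)} = \frac{w - T}{2} = \frac{w}{2} - \frac{T}{2}$)
$K{\left(-10,16 \right)} + o{\left(-17,6 \right)} = \left(16 + 2 \left(-10\right)\right) + \left(\frac{1}{2} \left(-17\right) - 3\right) = \left(16 - 20\right) - \frac{23}{2} = -4 - \frac{23}{2} = - \frac{31}{2}$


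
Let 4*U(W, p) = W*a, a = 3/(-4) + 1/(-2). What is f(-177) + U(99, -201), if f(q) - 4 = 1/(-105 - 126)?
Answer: -99577/3696 ≈ -26.942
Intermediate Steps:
a = -5/4 (a = 3*(-1/4) + 1*(-1/2) = -3/4 - 1/2 = -5/4 ≈ -1.2500)
U(W, p) = -5*W/16 (U(W, p) = (W*(-5/4))/4 = (-5*W/4)/4 = -5*W/16)
f(q) = 923/231 (f(q) = 4 + 1/(-105 - 126) = 4 + 1/(-231) = 4 - 1/231 = 923/231)
f(-177) + U(99, -201) = 923/231 - 5/16*99 = 923/231 - 495/16 = -99577/3696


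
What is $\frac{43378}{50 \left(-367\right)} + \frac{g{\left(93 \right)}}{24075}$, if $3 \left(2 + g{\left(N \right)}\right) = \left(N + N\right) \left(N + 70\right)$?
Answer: $- \frac{5726113}{2945175} \approx -1.9442$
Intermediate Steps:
$g{\left(N \right)} = -2 + \frac{2 N \left(70 + N\right)}{3}$ ($g{\left(N \right)} = -2 + \frac{\left(N + N\right) \left(N + 70\right)}{3} = -2 + \frac{2 N \left(70 + N\right)}{3}$)
$\frac{43378}{50 \left(-367\right)} + \frac{g{\left(93 \right)}}{24075} = \frac{43378}{50 \left(-367\right)} + \frac{-2 + \frac{2 \cdot 93^{2}}{3} + \frac{140}{3} \cdot 93}{24075} = \frac{43378}{-18350} + \left(-2 + \frac{2}{3} \cdot 8649 + 4340\right) \frac{1}{24075} = 43378 \left(- \frac{1}{18350}\right) + \left(-2 + 5766 + 4340\right) \frac{1}{24075} = - \frac{21689}{9175} + 10104 \cdot \frac{1}{24075} = - \frac{21689}{9175} + \frac{3368}{8025} = - \frac{5726113}{2945175}$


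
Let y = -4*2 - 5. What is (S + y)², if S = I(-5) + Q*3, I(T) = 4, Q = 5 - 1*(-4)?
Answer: 324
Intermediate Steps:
Q = 9 (Q = 5 + 4 = 9)
y = -13 (y = -8 - 5 = -13)
S = 31 (S = 4 + 9*3 = 4 + 27 = 31)
(S + y)² = (31 - 13)² = 18² = 324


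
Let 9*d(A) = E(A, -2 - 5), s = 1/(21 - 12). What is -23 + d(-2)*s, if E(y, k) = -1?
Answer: -1864/81 ≈ -23.012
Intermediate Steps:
s = 1/9 ≈ 0.11111
d(A) = -1/9 (d(A) = (1/9)*(-1) = -1/9)
-23 + d(-2)*s = -23 - 1/9*1/9 = -23 - 1/81 = -1864/81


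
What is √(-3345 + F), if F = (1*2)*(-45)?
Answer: I*√3435 ≈ 58.609*I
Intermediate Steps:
F = -90 (F = 2*(-45) = -90)
√(-3345 + F) = √(-3345 - 90) = √(-3435) = I*√3435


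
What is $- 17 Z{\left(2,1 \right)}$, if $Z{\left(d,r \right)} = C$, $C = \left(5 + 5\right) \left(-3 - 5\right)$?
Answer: $1360$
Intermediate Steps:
$C = -80$ ($C = 10 \left(-8\right) = -80$)
$Z{\left(d,r \right)} = -80$
$- 17 Z{\left(2,1 \right)} = \left(-17\right) \left(-80\right) = 1360$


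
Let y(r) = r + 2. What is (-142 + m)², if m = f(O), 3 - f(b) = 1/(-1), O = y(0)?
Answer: 19044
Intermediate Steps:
y(r) = 2 + r
O = 2 (O = 2 + 0 = 2)
f(b) = 4 (f(b) = 3 - 1/(-1) = 3 - 1*(-1) = 3 + 1 = 4)
m = 4
(-142 + m)² = (-142 + 4)² = (-138)² = 19044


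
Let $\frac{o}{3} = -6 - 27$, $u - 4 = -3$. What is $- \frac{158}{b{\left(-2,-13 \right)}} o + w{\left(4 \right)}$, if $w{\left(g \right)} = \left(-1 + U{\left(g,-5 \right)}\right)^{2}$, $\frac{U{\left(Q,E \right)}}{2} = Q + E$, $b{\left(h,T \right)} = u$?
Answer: $15651$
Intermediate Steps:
$u = 1$ ($u = 4 - 3 = 1$)
$b{\left(h,T \right)} = 1$
$U{\left(Q,E \right)} = 2 E + 2 Q$ ($U{\left(Q,E \right)} = 2 \left(Q + E\right) = 2 \left(E + Q\right) = 2 E + 2 Q$)
$o = -99$ ($o = 3 \left(-6 - 27\right) = 3 \left(-33\right) = -99$)
$w{\left(g \right)} = \left(-11 + 2 g\right)^{2}$ ($w{\left(g \right)} = \left(-1 + \left(2 \left(-5\right) + 2 g\right)\right)^{2} = \left(-1 + \left(-10 + 2 g\right)\right)^{2} = \left(-11 + 2 g\right)^{2}$)
$- \frac{158}{b{\left(-2,-13 \right)}} o + w{\left(4 \right)} = - \frac{158}{1} \left(-99\right) + \left(-11 + 2 \cdot 4\right)^{2} = \left(-158\right) 1 \left(-99\right) + \left(-11 + 8\right)^{2} = \left(-158\right) \left(-99\right) + \left(-3\right)^{2} = 15642 + 9 = 15651$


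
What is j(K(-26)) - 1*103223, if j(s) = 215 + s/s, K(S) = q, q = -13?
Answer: -103007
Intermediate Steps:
K(S) = -13
j(s) = 216 (j(s) = 215 + 1 = 216)
j(K(-26)) - 1*103223 = 216 - 1*103223 = 216 - 103223 = -103007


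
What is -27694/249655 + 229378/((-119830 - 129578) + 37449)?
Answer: -63135357136/52916624145 ≈ -1.1931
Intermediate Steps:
-27694/249655 + 229378/((-119830 - 129578) + 37449) = -27694*1/249655 + 229378/(-249408 + 37449) = -27694/249655 + 229378/(-211959) = -27694/249655 + 229378*(-1/211959) = -27694/249655 - 229378/211959 = -63135357136/52916624145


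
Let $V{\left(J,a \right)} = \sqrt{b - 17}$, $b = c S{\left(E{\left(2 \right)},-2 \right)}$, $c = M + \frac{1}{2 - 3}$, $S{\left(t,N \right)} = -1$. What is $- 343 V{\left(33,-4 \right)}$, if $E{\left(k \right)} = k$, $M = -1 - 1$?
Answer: $- 343 i \sqrt{14} \approx - 1283.4 i$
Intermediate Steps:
$M = -2$ ($M = -1 - 1 = -2$)
$c = -3$ ($c = -2 + \frac{1}{2 - 3} = -2 + \frac{1}{-1} = -2 - 1 = -3$)
$b = 3$ ($b = \left(-3\right) \left(-1\right) = 3$)
$V{\left(J,a \right)} = i \sqrt{14}$ ($V{\left(J,a \right)} = \sqrt{3 - 17} = \sqrt{-14} = i \sqrt{14}$)
$- 343 V{\left(33,-4 \right)} = - 343 i \sqrt{14}$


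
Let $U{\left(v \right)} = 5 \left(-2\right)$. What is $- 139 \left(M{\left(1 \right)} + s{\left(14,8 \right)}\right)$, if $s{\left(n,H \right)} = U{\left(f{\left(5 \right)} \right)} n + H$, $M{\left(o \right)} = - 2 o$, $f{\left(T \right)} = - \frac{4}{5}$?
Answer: $18626$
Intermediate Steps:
$f{\left(T \right)} = - \frac{4}{5}$ ($f{\left(T \right)} = \left(-4\right) \frac{1}{5} = - \frac{4}{5}$)
$U{\left(v \right)} = -10$
$s{\left(n,H \right)} = H - 10 n$ ($s{\left(n,H \right)} = - 10 n + H = H - 10 n$)
$- 139 \left(M{\left(1 \right)} + s{\left(14,8 \right)}\right) = - 139 \left(\left(-2\right) 1 + \left(8 - 140\right)\right) = - 139 \left(-2 + \left(8 - 140\right)\right) = - 139 \left(-2 - 132\right) = \left(-139\right) \left(-134\right) = 18626$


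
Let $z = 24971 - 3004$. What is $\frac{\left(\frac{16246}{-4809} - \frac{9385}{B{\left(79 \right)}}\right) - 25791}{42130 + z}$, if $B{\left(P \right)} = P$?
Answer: $- \frac{9844700500}{24351155367} \approx -0.40428$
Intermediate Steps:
$z = 21967$
$\frac{\left(\frac{16246}{-4809} - \frac{9385}{B{\left(79 \right)}}\right) - 25791}{42130 + z} = \frac{\left(\frac{16246}{-4809} - \frac{9385}{79}\right) - 25791}{42130 + 21967} = \frac{\left(16246 \left(- \frac{1}{4809}\right) - \frac{9385}{79}\right) - 25791}{64097} = \left(\left(- \frac{16246}{4809} - \frac{9385}{79}\right) - 25791\right) \frac{1}{64097} = \left(- \frac{46415899}{379911} - 25791\right) \frac{1}{64097} = \left(- \frac{9844700500}{379911}\right) \frac{1}{64097} = - \frac{9844700500}{24351155367}$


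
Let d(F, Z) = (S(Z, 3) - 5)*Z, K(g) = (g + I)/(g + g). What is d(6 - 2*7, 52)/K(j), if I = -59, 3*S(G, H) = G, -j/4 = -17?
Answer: 261664/27 ≈ 9691.3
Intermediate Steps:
j = 68 (j = -4*(-17) = 68)
S(G, H) = G/3
K(g) = (-59 + g)/(2*g) (K(g) = (g - 59)/(g + g) = (-59 + g)/((2*g)) = (1/(2*g))*(-59 + g) = (-59 + g)/(2*g))
d(F, Z) = Z*(-5 + Z/3) (d(F, Z) = (Z/3 - 5)*Z = (-5 + Z/3)*Z = Z*(-5 + Z/3))
d(6 - 2*7, 52)/K(j) = ((⅓)*52*(-15 + 52))/(((½)*(-59 + 68)/68)) = ((⅓)*52*37)/(((½)*(1/68)*9)) = 1924/(3*(9/136)) = (1924/3)*(136/9) = 261664/27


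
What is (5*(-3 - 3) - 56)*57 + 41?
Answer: -4861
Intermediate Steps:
(5*(-3 - 3) - 56)*57 + 41 = (5*(-6) - 56)*57 + 41 = (-30 - 56)*57 + 41 = -86*57 + 41 = -4902 + 41 = -4861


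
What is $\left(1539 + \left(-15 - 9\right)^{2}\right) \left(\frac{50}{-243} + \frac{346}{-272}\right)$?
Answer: $- \frac{11477165}{3672} \approx -3125.6$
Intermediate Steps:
$\left(1539 + \left(-15 - 9\right)^{2}\right) \left(\frac{50}{-243} + \frac{346}{-272}\right) = \left(1539 + \left(-24\right)^{2}\right) \left(50 \left(- \frac{1}{243}\right) + 346 \left(- \frac{1}{272}\right)\right) = \left(1539 + 576\right) \left(- \frac{50}{243} - \frac{173}{136}\right) = 2115 \left(- \frac{48839}{33048}\right) = - \frac{11477165}{3672}$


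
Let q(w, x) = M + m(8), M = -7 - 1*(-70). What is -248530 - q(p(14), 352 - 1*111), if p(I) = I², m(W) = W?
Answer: -248601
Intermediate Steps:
M = 63 (M = -7 + 70 = 63)
q(w, x) = 71 (q(w, x) = 63 + 8 = 71)
-248530 - q(p(14), 352 - 1*111) = -248530 - 1*71 = -248530 - 71 = -248601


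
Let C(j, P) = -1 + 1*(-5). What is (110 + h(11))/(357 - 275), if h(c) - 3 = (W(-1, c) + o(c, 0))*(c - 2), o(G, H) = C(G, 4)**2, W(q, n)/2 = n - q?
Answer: 653/82 ≈ 7.9634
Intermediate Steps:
W(q, n) = -2*q + 2*n (W(q, n) = 2*(n - q) = -2*q + 2*n)
C(j, P) = -6 (C(j, P) = -1 - 5 = -6)
o(G, H) = 36 (o(G, H) = (-6)**2 = 36)
h(c) = 3 + (-2 + c)*(38 + 2*c) (h(c) = 3 + ((-2*(-1) + 2*c) + 36)*(c - 2) = 3 + ((2 + 2*c) + 36)*(-2 + c) = 3 + (38 + 2*c)*(-2 + c) = 3 + (-2 + c)*(38 + 2*c))
(110 + h(11))/(357 - 275) = (110 + (-73 + 2*11**2 + 34*11))/(357 - 275) = (110 + (-73 + 2*121 + 374))/82 = (110 + (-73 + 242 + 374))*(1/82) = (110 + 543)*(1/82) = 653*(1/82) = 653/82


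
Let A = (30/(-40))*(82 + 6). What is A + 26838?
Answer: 26772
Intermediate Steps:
A = -66 (A = (30*(-1/40))*88 = -3/4*88 = -66)
A + 26838 = -66 + 26838 = 26772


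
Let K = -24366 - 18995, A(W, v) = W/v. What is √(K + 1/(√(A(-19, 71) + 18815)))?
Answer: √(-77377033953181476 + 1335846*√94845066)/1335846 ≈ 208.23*I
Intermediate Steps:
K = -43361
√(K + 1/(√(A(-19, 71) + 18815))) = √(-43361 + 1/(√(-19/71 + 18815))) = √(-43361 + 1/(√(1335846/71))) = √(-43361 + 1/(√94845066/71)) = √(-43361 + √94845066/1335846)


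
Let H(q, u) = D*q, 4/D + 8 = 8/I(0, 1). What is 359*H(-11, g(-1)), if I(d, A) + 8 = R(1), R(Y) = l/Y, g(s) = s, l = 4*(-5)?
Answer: 55286/29 ≈ 1906.4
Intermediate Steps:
l = -20
R(Y) = -20/Y
I(d, A) = -28 (I(d, A) = -8 - 20/1 = -8 - 20*1 = -8 - 20 = -28)
D = -14/29 (D = 4/(-8 + 8/(-28)) = 4/(-8 + 8*(-1/28)) = 4/(-8 - 2/7) = 4/(-58/7) = 4*(-7/58) = -14/29 ≈ -0.48276)
H(q, u) = -14*q/29
359*H(-11, g(-1)) = 359*(-14/29*(-11)) = 359*(154/29) = 55286/29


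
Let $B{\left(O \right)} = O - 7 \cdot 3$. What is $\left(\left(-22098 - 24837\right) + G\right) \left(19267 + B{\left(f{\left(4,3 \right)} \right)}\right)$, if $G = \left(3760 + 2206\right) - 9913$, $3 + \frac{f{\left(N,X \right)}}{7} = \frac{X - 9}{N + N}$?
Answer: $- \frac{1955878639}{2} \approx -9.7794 \cdot 10^{8}$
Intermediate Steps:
$f{\left(N,X \right)} = -21 + \frac{7 \left(-9 + X\right)}{2 N}$ ($f{\left(N,X \right)} = -21 + 7 \frac{X - 9}{N + N} = -21 + 7 \frac{-9 + X}{2 N} = -21 + \frac{7 \left(-9 + X\right)}{2 N}$)
$B{\left(O \right)} = -21 + O$ ($B{\left(O \right)} = O - 21 = -21 + O$)
$G = -3947$ ($G = 5966 - 9913 = -3947$)
$\left(\left(-22098 - 24837\right) + G\right) \left(19267 + B{\left(f{\left(4,3 \right)} \right)}\right) = \left(\left(-22098 - 24837\right) - 3947\right) \left(19267 + \left(-21 + \frac{7 \left(-9 + 3 - 24\right)}{2 \cdot 4}\right)\right) = \left(\left(-22098 - 24837\right) - 3947\right) \left(19267 + \left(-21 + \frac{7}{2} \cdot \frac{1}{4} \left(-9 + 3 - 24\right)\right)\right) = \left(-46935 - 3947\right) \left(19267 + \left(-21 + \frac{7}{2} \cdot \frac{1}{4} \left(-30\right)\right)\right) = - 50882 \left(19267 - \frac{189}{4}\right) = \left(-50882\right) \frac{76879}{4} = - \frac{1955878639}{2}$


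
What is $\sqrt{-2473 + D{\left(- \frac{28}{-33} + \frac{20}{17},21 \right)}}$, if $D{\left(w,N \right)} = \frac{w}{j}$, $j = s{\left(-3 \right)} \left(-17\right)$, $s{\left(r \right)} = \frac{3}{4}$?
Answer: $\frac{i \sqrt{778355017}}{561} \approx 49.731 i$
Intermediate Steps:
$s{\left(r \right)} = \frac{3}{4}$ ($s{\left(r \right)} = 3 \cdot \frac{1}{4} = \frac{3}{4}$)
$j = - \frac{51}{4}$ ($j = \frac{3}{4} \left(-17\right) = - \frac{51}{4} \approx -12.75$)
$D{\left(w,N \right)} = - \frac{4 w}{51}$ ($D{\left(w,N \right)} = \frac{w}{- \frac{51}{4}} = w \left(- \frac{4}{51}\right) = - \frac{4 w}{51}$)
$\sqrt{-2473 + D{\left(- \frac{28}{-33} + \frac{20}{17},21 \right)}} = \sqrt{-2473 - \frac{4 \left(- \frac{28}{-33} + \frac{20}{17}\right)}{51}} = \sqrt{-2473 - \frac{4 \left(\left(-28\right) \left(- \frac{1}{33}\right) + 20 \cdot \frac{1}{17}\right)}{51}} = \sqrt{-2473 - \frac{4 \left(\frac{28}{33} + \frac{20}{17}\right)}{51}} = \sqrt{-2473 - \frac{4544}{28611}} = \sqrt{- \frac{70759547}{28611}} = \frac{i \sqrt{778355017}}{561}$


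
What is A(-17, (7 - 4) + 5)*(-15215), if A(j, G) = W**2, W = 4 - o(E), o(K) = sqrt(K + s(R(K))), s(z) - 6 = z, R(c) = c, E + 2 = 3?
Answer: -365160 + 243440*sqrt(2) ≈ -20884.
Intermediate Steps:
E = 1 (E = -2 + 3 = 1)
s(z) = 6 + z
o(K) = sqrt(6 + 2*K) (o(K) = sqrt(K + (6 + K)) = sqrt(6 + 2*K))
W = 4 - 2*sqrt(2) (W = 4 - sqrt(6 + 2*1) = 4 - sqrt(6 + 2) = 4 - sqrt(8) = 4 - 2*sqrt(2) ≈ 1.1716)
A(j, G) = (4 - 2*sqrt(2))**2
A(-17, (7 - 4) + 5)*(-15215) = (24 - 16*sqrt(2))*(-15215) = -365160 + 243440*sqrt(2)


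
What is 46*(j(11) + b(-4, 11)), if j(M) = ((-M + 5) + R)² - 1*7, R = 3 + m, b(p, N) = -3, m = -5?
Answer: 2484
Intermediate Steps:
R = -2 (R = 3 - 5 = -2)
j(M) = -7 + (3 - M)² (j(M) = ((-M + 5) - 2)² - 1*7 = ((5 - M) - 2)² - 7 = (3 - M)² - 7 = -7 + (3 - M)²)
46*(j(11) + b(-4, 11)) = 46*((-7 + (3 - 1*11)²) - 3) = 46*((-7 + (3 - 11)²) - 3) = 46*((-7 + (-8)²) - 3) = 46*((-7 + 64) - 3) = 46*(57 - 3) = 46*54 = 2484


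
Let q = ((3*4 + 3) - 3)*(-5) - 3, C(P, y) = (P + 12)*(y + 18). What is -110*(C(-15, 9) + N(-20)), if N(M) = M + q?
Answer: 18040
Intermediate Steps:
C(P, y) = (12 + P)*(18 + y)
q = -63 (q = ((12 + 3) - 3)*(-5) - 3 = (15 - 3)*(-5) - 3 = 12*(-5) - 3 = -60 - 3 = -63)
N(M) = -63 + M (N(M) = M - 63 = -63 + M)
-110*(C(-15, 9) + N(-20)) = -110*((216 + 12*9 + 18*(-15) - 15*9) + (-63 - 20)) = -110*((216 + 108 - 270 - 135) - 83) = -110*(-81 - 83) = -110*(-164) = 18040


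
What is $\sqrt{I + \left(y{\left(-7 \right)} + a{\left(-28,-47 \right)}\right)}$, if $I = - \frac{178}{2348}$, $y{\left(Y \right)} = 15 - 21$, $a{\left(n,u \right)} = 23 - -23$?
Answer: $\frac{\sqrt{55026554}}{1174} \approx 6.3186$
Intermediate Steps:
$a{\left(n,u \right)} = 46$ ($a{\left(n,u \right)} = 23 + 23 = 46$)
$y{\left(Y \right)} = -6$
$I = - \frac{89}{1174}$ ($I = \left(-178\right) \frac{1}{2348} = - \frac{89}{1174} \approx -0.075809$)
$\sqrt{I + \left(y{\left(-7 \right)} + a{\left(-28,-47 \right)}\right)} = \sqrt{- \frac{89}{1174} + \left(-6 + 46\right)} = \sqrt{- \frac{89}{1174} + 40} = \sqrt{\frac{46871}{1174}} = \frac{\sqrt{55026554}}{1174}$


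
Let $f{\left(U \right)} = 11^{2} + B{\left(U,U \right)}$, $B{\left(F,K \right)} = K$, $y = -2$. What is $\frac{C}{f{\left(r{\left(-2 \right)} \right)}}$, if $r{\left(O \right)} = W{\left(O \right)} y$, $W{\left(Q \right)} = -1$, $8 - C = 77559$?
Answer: $- \frac{77551}{123} \approx -630.5$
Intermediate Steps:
$C = -77551$ ($C = 8 - 77559 = -77551$)
$r{\left(O \right)} = 2$ ($r{\left(O \right)} = \left(-1\right) \left(-2\right) = 2$)
$f{\left(U \right)} = 121 + U$ ($f{\left(U \right)} = 11^{2} + U = 121 + U$)
$\frac{C}{f{\left(r{\left(-2 \right)} \right)}} = - \frac{77551}{121 + 2} = - \frac{77551}{123}$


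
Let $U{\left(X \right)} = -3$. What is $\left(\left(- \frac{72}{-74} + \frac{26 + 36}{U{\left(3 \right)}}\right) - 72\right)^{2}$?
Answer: $\frac{103591684}{12321} \approx 8407.7$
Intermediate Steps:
$\left(\left(- \frac{72}{-74} + \frac{26 + 36}{U{\left(3 \right)}}\right) - 72\right)^{2} = \left(\left(- \frac{72}{-74} + \frac{26 + 36}{-3}\right) - 72\right)^{2} = \left(\left(\left(-72\right) \left(- \frac{1}{74}\right) + 62 \left(- \frac{1}{3}\right)\right) - 72\right)^{2} = \left(\left(\frac{36}{37} - \frac{62}{3}\right) - 72\right)^{2} = \left(- \frac{2186}{111} - 72\right)^{2} = \left(- \frac{10178}{111}\right)^{2} = \frac{103591684}{12321}$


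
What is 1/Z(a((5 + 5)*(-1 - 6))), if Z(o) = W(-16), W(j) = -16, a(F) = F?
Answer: -1/16 ≈ -0.062500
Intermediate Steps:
Z(o) = -16
1/Z(a((5 + 5)*(-1 - 6))) = 1/(-16) = -1/16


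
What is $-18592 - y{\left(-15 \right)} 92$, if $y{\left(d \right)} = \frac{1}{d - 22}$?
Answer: $- \frac{687812}{37} \approx -18590.0$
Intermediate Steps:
$y{\left(d \right)} = \frac{1}{-22 + d}$
$-18592 - y{\left(-15 \right)} 92 = -18592 - \frac{1}{-22 - 15} \cdot 92 = -18592 - \frac{1}{-37} \cdot 92 = -18592 - \left(- \frac{1}{37}\right) 92 = -18592 - - \frac{92}{37} = -18592 + \frac{92}{37} = - \frac{687812}{37}$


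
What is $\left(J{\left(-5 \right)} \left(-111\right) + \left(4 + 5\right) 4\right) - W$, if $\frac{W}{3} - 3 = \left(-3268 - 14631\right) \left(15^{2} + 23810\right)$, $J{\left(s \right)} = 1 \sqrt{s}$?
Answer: $1290607422 - 111 i \sqrt{5} \approx 1.2906 \cdot 10^{9} - 248.2 i$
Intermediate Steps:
$J{\left(s \right)} = \sqrt{s}$
$W = -1290607386$ ($W = 9 + 3 \left(-3268 - 14631\right) \left(15^{2} + 23810\right) = 9 + 3 \left(- 17899 \left(225 + 23810\right)\right) = 9 + 3 \left(\left(-17899\right) 24035\right) = 9 + 3 \left(-430202465\right) = 9 - 1290607395 = -1290607386$)
$\left(J{\left(-5 \right)} \left(-111\right) + \left(4 + 5\right) 4\right) - W = \left(\sqrt{-5} \left(-111\right) + \left(4 + 5\right) 4\right) - -1290607386 = \left(i \sqrt{5} \left(-111\right) + 9 \cdot 4\right) + 1290607386 = \left(- 111 i \sqrt{5} + 36\right) + 1290607386 = \left(36 - 111 i \sqrt{5}\right) + 1290607386 = 1290607422 - 111 i \sqrt{5}$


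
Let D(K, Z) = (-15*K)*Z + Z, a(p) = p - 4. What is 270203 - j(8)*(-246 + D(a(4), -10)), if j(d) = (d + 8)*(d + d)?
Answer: 335739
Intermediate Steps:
j(d) = 2*d*(8 + d) (j(d) = (8 + d)*(2*d) = 2*d*(8 + d))
a(p) = -4 + p
D(K, Z) = Z - 15*K*Z (D(K, Z) = -15*K*Z + Z = Z - 15*K*Z)
270203 - j(8)*(-246 + D(a(4), -10)) = 270203 - 2*8*(8 + 8)*(-246 - 10*(1 - 15*(-4 + 4))) = 270203 - 2*8*16*(-246 - 10*(1 - 15*0)) = 270203 - 256*(-246 - 10*(1 + 0)) = 270203 - 256*(-246 - 10*1) = 270203 - 256*(-246 - 10) = 270203 - 256*(-256) = 270203 - 1*(-65536) = 270203 + 65536 = 335739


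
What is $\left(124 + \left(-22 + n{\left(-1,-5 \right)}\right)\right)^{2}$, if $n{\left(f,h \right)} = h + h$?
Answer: $8464$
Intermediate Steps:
$n{\left(f,h \right)} = 2 h$
$\left(124 + \left(-22 + n{\left(-1,-5 \right)}\right)\right)^{2} = \left(124 + \left(-22 + 2 \left(-5\right)\right)\right)^{2} = \left(124 - 32\right)^{2} = 92^{2} = 8464$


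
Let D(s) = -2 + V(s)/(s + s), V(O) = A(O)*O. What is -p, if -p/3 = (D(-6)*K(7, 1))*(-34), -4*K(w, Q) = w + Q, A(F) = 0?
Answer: -408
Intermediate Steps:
V(O) = 0 (V(O) = 0*O = 0)
K(w, Q) = -Q/4 - w/4 (K(w, Q) = -(w + Q)/4 = -(Q + w)/4 = -Q/4 - w/4)
D(s) = -2 (D(s) = -2 + 0/(s + s) = -2 + 0/((2*s)) = -2 + 0*(1/(2*s)) = -2 + 0 = -2)
p = 408 (p = -3*(-2*(-1/4*1 - 1/4*7))*(-34) = -3*(-2*(-1/4 - 7/4))*(-34) = -3*(-2*(-2))*(-34) = -12*(-34) = -3*(-136) = 408)
-p = -1*408 = -408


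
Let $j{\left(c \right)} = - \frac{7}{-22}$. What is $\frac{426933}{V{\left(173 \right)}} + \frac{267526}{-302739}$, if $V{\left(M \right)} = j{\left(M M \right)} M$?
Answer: $\frac{2843159954728}{366616929} \approx 7755.1$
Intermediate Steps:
$j{\left(c \right)} = \frac{7}{22}$ ($j{\left(c \right)} = \left(-7\right) \left(- \frac{1}{22}\right) = \frac{7}{22}$)
$V{\left(M \right)} = \frac{7 M}{22}$
$\frac{426933}{V{\left(173 \right)}} + \frac{267526}{-302739} = \frac{426933}{\frac{7}{22} \cdot 173} + \frac{267526}{-302739} = \frac{426933}{\frac{1211}{22}} + 267526 \left(- \frac{1}{302739}\right) = 426933 \cdot \frac{22}{1211} - \frac{267526}{302739} = \frac{9392526}{1211} - \frac{267526}{302739} = \frac{2843159954728}{366616929}$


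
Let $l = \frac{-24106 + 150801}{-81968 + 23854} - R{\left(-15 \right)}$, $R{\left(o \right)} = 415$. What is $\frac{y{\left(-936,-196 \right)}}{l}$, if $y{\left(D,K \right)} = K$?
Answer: $\frac{11390344}{24244005} \approx 0.46982$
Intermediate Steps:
$l = - \frac{24244005}{58114}$ ($l = \frac{-24106 + 150801}{-81968 + 23854} - 415 = \frac{126695}{-58114} - 415 = 126695 \left(- \frac{1}{58114}\right) - 415 = - \frac{126695}{58114} - 415 = - \frac{24244005}{58114} \approx -417.18$)
$\frac{y{\left(-936,-196 \right)}}{l} = - \frac{196}{- \frac{24244005}{58114}} = \left(-196\right) \left(- \frac{58114}{24244005}\right) = \frac{11390344}{24244005}$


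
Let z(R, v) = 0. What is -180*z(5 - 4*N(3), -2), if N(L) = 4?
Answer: 0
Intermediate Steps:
-180*z(5 - 4*N(3), -2) = -180*0 = 0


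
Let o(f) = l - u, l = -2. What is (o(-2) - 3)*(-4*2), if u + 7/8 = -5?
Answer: -7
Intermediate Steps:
u = -47/8 (u = -7/8 - 5 = -47/8 ≈ -5.8750)
o(f) = 31/8 (o(f) = -2 - 1*(-47/8) = -2 + 47/8 = 31/8)
(o(-2) - 3)*(-4*2) = (31/8 - 3)*(-4*2) = (7/8)*(-8) = -7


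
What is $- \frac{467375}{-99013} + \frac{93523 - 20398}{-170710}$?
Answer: $\frac{14509052125}{3380501846} \approx 4.292$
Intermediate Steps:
$- \frac{467375}{-99013} + \frac{93523 - 20398}{-170710} = \left(-467375\right) \left(- \frac{1}{99013}\right) + \left(93523 - 20398\right) \left(- \frac{1}{170710}\right) = \frac{467375}{99013} + 73125 \left(- \frac{1}{170710}\right) = \frac{467375}{99013} - \frac{14625}{34142} = \frac{14509052125}{3380501846}$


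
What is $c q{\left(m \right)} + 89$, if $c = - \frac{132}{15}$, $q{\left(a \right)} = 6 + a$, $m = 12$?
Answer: $- \frac{347}{5} \approx -69.4$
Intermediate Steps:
$c = - \frac{44}{5}$ ($c = \left(-132\right) \frac{1}{15} = - \frac{44}{5} \approx -8.8$)
$c q{\left(m \right)} + 89 = - \frac{44 \left(6 + 12\right)}{5} + 89 = \left(- \frac{44}{5}\right) 18 + 89 = - \frac{792}{5} + 89 = - \frac{347}{5}$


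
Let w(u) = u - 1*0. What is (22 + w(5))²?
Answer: 729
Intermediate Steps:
w(u) = u (w(u) = u + 0 = u)
(22 + w(5))² = (22 + 5)² = 27² = 729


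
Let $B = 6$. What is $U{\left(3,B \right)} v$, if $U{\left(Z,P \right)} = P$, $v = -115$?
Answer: $-690$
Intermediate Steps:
$U{\left(3,B \right)} v = 6 \left(-115\right) = -690$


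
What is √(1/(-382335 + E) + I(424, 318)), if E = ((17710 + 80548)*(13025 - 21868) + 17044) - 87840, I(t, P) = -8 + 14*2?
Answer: √604613625396738555/173869725 ≈ 4.4721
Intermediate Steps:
I(t, P) = 20 (I(t, P) = -8 + 28 = 20)
E = -868966290 (E = (98258*(-8843) + 17044) - 87840 = (-868895494 + 17044) - 87840 = -868878450 - 87840 = -868966290)
√(1/(-382335 + E) + I(424, 318)) = √(1/(-382335 - 868966290) + 20) = √(1/(-869348625) + 20) = √(-1/869348625 + 20) = √(17386972499/869348625) = √604613625396738555/173869725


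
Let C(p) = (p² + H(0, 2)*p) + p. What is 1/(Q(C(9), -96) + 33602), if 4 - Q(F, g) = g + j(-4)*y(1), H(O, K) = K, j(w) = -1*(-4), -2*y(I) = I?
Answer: 1/33704 ≈ 2.9670e-5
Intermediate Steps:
y(I) = -I/2
j(w) = 4
C(p) = p² + 3*p (C(p) = (p² + 2*p) + p = p² + 3*p)
Q(F, g) = 6 - g (Q(F, g) = 4 - (g + 4*(-½*1)) = 4 - (g + 4*(-½)) = 4 - (g - 2) = 4 - (-2 + g) = 4 + (2 - g) = 6 - g)
1/(Q(C(9), -96) + 33602) = 1/((6 - 1*(-96)) + 33602) = 1/((6 + 96) + 33602) = 1/(102 + 33602) = 1/33704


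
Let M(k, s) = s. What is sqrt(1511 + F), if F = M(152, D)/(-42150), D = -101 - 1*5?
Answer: sqrt(26844810654)/4215 ≈ 38.872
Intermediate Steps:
D = -106 (D = -101 - 5 = -106)
F = 53/21075 (F = -106/(-42150) = -106*(-1/42150) = 53/21075 ≈ 0.0025148)
sqrt(1511 + F) = sqrt(1511 + 53/21075) = sqrt(31844378/21075) = sqrt(26844810654)/4215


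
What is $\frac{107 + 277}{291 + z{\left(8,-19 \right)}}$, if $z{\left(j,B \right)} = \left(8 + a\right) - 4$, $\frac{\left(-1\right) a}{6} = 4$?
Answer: $\frac{384}{271} \approx 1.417$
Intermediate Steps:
$a = -24$ ($a = \left(-6\right) 4 = -24$)
$z{\left(j,B \right)} = -20$ ($z{\left(j,B \right)} = \left(8 - 24\right) - 4 = -16 - 4 = -20$)
$\frac{107 + 277}{291 + z{\left(8,-19 \right)}} = \frac{107 + 277}{291 - 20} = \frac{384}{271}$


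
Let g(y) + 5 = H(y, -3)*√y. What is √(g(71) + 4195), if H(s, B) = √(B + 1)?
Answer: √(4190 + I*√142) ≈ 64.73 + 0.092*I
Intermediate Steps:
H(s, B) = √(1 + B)
g(y) = -5 + I*√2*√y (g(y) = -5 + √(1 - 3)*√y = -5 + √(-2)*√y = -5 + (I*√2)*√y = -5 + I*√2*√y)
√(g(71) + 4195) = √((-5 + I*√2*√71) + 4195) = √((-5 + I*√142) + 4195) = √(4190 + I*√142)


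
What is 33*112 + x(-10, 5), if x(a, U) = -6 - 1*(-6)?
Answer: 3696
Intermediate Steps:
x(a, U) = 0 (x(a, U) = -6 + 6 = 0)
33*112 + x(-10, 5) = 33*112 + 0 = 3696 + 0 = 3696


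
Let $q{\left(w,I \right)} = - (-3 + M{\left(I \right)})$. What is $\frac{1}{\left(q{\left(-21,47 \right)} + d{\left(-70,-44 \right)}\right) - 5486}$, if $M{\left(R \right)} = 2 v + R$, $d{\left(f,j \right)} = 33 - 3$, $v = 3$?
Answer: $- \frac{1}{5506} \approx -0.00018162$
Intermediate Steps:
$d{\left(f,j \right)} = 30$ ($d{\left(f,j \right)} = 33 - 3 = 30$)
$M{\left(R \right)} = 6 + R$ ($M{\left(R \right)} = 2 \cdot 3 + R = 6 + R$)
$q{\left(w,I \right)} = -3 - I$ ($q{\left(w,I \right)} = - (-3 + \left(6 + I\right)) = - (3 + I) = -3 - I$)
$\frac{1}{\left(q{\left(-21,47 \right)} + d{\left(-70,-44 \right)}\right) - 5486} = \frac{1}{\left(\left(-3 - 47\right) + 30\right) - 5486} = \frac{1}{\left(-50 + 30\right) - 5486} = \frac{1}{-20 - 5486} = \frac{1}{-5506} = - \frac{1}{5506}$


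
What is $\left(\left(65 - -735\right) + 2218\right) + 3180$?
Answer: $6198$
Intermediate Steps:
$\left(\left(65 - -735\right) + 2218\right) + 3180 = \left(\left(65 + 735\right) + 2218\right) + 3180 = \left(800 + 2218\right) + 3180 = 3018 + 3180 = 6198$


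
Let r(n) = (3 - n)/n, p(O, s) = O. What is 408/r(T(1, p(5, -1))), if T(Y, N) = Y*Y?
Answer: 204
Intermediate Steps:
T(Y, N) = Y²
r(n) = (3 - n)/n
408/r(T(1, p(5, -1))) = 408/(((3 - 1*1²)/(1²))) = 408/(((3 - 1*1)/1)) = 408/((1*(3 - 1))) = 408/((1*2)) = 408/2 = 408*(½) = 204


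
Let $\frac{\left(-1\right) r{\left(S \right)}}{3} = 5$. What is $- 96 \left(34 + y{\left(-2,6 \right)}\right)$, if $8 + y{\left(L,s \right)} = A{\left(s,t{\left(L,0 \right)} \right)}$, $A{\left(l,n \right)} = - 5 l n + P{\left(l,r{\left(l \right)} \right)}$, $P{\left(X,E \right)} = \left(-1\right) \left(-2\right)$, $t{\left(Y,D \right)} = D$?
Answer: $-2688$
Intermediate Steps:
$r{\left(S \right)} = -15$ ($r{\left(S \right)} = \left(-3\right) 5 = -15$)
$P{\left(X,E \right)} = 2$
$A{\left(l,n \right)} = 2 - 5 l n$ ($A{\left(l,n \right)} = - 5 l n + 2 = 2 - 5 l n$)
$y{\left(L,s \right)} = -6$ ($y{\left(L,s \right)} = -8 - \left(-2 + 5 s 0\right) = -8 + \left(2 + 0\right) = -8 + 2 = -6$)
$- 96 \left(34 + y{\left(-2,6 \right)}\right) = - 96 \left(34 - 6\right) = \left(-96\right) 28 = -2688$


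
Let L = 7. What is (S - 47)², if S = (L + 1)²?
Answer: 289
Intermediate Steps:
S = 64 (S = (7 + 1)² = 8² = 64)
(S - 47)² = (64 - 47)² = 17² = 289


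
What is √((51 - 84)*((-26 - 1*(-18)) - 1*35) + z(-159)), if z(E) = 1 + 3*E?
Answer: √943 ≈ 30.708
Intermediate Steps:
√((51 - 84)*((-26 - 1*(-18)) - 1*35) + z(-159)) = √((51 - 84)*((-26 - 1*(-18)) - 1*35) + (1 + 3*(-159))) = √(-33*((-26 + 18) - 35) + (1 - 477)) = √(-33*(-8 - 35) - 476) = √(-33*(-43) - 476) = √(1419 - 476) = √943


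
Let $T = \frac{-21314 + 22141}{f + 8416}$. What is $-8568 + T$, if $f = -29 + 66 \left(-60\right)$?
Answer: $- \frac{37929709}{4427} \approx -8567.8$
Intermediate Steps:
$f = -3989$ ($f = -29 - 3960 = -3989$)
$T = \frac{827}{4427}$ ($T = \frac{-21314 + 22141}{-3989 + 8416} = \frac{827}{4427} \approx 0.18681$)
$-8568 + T = -8568 + \frac{827}{4427} = - \frac{37929709}{4427}$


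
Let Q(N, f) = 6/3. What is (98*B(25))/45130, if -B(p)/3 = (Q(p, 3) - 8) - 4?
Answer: 294/4513 ≈ 0.065145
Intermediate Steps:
Q(N, f) = 2 (Q(N, f) = 6*(⅓) = 2)
B(p) = 30 (B(p) = -3*((2 - 8) - 4) = -3*(-6 - 4) = -3*(-10) = 30)
(98*B(25))/45130 = (98*30)/45130 = 2940*(1/45130) = 294/4513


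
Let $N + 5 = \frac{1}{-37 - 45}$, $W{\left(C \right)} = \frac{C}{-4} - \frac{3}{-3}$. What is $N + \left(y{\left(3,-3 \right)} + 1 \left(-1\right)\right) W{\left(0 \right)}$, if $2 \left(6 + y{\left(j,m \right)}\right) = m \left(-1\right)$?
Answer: $- \frac{431}{41} \approx -10.512$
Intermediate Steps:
$y{\left(j,m \right)} = -6 - \frac{m}{2}$ ($y{\left(j,m \right)} = -6 + \frac{m \left(-1\right)}{2} = -6 + \frac{\left(-1\right) m}{2} = -6 - \frac{m}{2}$)
$W{\left(C \right)} = 1 - \frac{C}{4}$ ($W{\left(C \right)} = C \left(- \frac{1}{4}\right) - -1 = - \frac{C}{4} + 1 = 1 - \frac{C}{4}$)
$N = - \frac{411}{82}$ ($N = -5 + \frac{1}{-37 - 45} = -5 + \frac{1}{-82} = -5 - \frac{1}{82} = - \frac{411}{82} \approx -5.0122$)
$N + \left(y{\left(3,-3 \right)} + 1 \left(-1\right)\right) W{\left(0 \right)} = - \frac{411}{82} + \left(\left(-6 - - \frac{3}{2}\right) + 1 \left(-1\right)\right) \left(1 - 0\right) = - \frac{411}{82} + \left(\left(-6 + \frac{3}{2}\right) - 1\right) \left(1 + 0\right) = - \frac{411}{82} + \left(- \frac{9}{2} - 1\right) 1 = - \frac{411}{82} - \frac{11}{2} = - \frac{431}{41}$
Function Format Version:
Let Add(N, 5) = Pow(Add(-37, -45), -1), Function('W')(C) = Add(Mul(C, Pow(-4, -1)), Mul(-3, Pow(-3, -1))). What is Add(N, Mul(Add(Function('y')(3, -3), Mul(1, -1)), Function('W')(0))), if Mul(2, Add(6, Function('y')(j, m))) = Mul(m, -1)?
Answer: Rational(-431, 41) ≈ -10.512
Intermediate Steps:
Function('y')(j, m) = Add(-6, Mul(Rational(-1, 2), m)) (Function('y')(j, m) = Add(-6, Mul(Rational(1, 2), Mul(m, -1))) = Add(-6, Mul(Rational(1, 2), Mul(-1, m))) = Add(-6, Mul(Rational(-1, 2), m)))
Function('W')(C) = Add(1, Mul(Rational(-1, 4), C)) (Function('W')(C) = Add(Mul(C, Rational(-1, 4)), Mul(-3, Rational(-1, 3))) = Add(Mul(Rational(-1, 4), C), 1) = Add(1, Mul(Rational(-1, 4), C)))
N = Rational(-411, 82) (N = Add(-5, Pow(Add(-37, -45), -1)) = Add(-5, Pow(-82, -1)) = Add(-5, Rational(-1, 82)) = Rational(-411, 82) ≈ -5.0122)
Add(N, Mul(Add(Function('y')(3, -3), Mul(1, -1)), Function('W')(0))) = Add(Rational(-411, 82), Mul(Add(Add(-6, Mul(Rational(-1, 2), -3)), Mul(1, -1)), Add(1, Mul(Rational(-1, 4), 0)))) = Add(Rational(-411, 82), Mul(Add(Add(-6, Rational(3, 2)), -1), Add(1, 0))) = Add(Rational(-411, 82), Mul(Add(Rational(-9, 2), -1), 1)) = Add(Rational(-411, 82), Mul(Rational(-11, 2), 1)) = Add(Rational(-411, 82), Rational(-11, 2)) = Rational(-431, 41)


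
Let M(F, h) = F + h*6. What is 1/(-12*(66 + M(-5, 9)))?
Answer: -1/1380 ≈ -0.00072464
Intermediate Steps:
M(F, h) = F + 6*h
1/(-12*(66 + M(-5, 9))) = 1/(-12*(66 + (-5 + 6*9))) = 1/(-12*(66 + (-5 + 54))) = 1/(-12*(66 + 49)) = 1/(-12*115) = 1/(-1380) = -1/1380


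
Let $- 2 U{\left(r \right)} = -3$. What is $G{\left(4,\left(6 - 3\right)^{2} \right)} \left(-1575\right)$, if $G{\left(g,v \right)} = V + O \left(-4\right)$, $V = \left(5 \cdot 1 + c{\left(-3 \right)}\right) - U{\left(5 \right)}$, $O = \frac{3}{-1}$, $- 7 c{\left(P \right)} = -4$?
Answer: $- \frac{50625}{2} \approx -25313.0$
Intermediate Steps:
$U{\left(r \right)} = \frac{3}{2}$ ($U{\left(r \right)} = \left(- \frac{1}{2}\right) \left(-3\right) = \frac{3}{2}$)
$c{\left(P \right)} = \frac{4}{7}$ ($c{\left(P \right)} = \left(- \frac{1}{7}\right) \left(-4\right) = \frac{4}{7}$)
$O = -3$ ($O = 3 \left(-1\right) = -3$)
$V = \frac{57}{14}$ ($V = \left(5 \cdot 1 + \frac{4}{7}\right) - \frac{3}{2} = \left(5 + \frac{4}{7}\right) - \frac{3}{2} = \frac{39}{7} - \frac{3}{2} = \frac{57}{14} \approx 4.0714$)
$G{\left(g,v \right)} = \frac{225}{14}$ ($G{\left(g,v \right)} = \frac{57}{14} - -12 = \frac{57}{14} + 12 = \frac{225}{14}$)
$G{\left(4,\left(6 - 3\right)^{2} \right)} \left(-1575\right) = \frac{225}{14} \left(-1575\right) = - \frac{50625}{2}$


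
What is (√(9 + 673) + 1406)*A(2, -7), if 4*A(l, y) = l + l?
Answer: 1406 + √682 ≈ 1432.1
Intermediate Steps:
A(l, y) = l/2 (A(l, y) = (l + l)/4 = (2*l)/4 = l/2)
(√(9 + 673) + 1406)*A(2, -7) = (√(9 + 673) + 1406)*((½)*2) = (√682 + 1406)*1 = (1406 + √682)*1 = 1406 + √682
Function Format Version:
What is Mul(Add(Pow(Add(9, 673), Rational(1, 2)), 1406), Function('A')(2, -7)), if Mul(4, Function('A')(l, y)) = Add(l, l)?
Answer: Add(1406, Pow(682, Rational(1, 2))) ≈ 1432.1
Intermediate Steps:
Function('A')(l, y) = Mul(Rational(1, 2), l) (Function('A')(l, y) = Mul(Rational(1, 4), Add(l, l)) = Mul(Rational(1, 4), Mul(2, l)) = Mul(Rational(1, 2), l))
Mul(Add(Pow(Add(9, 673), Rational(1, 2)), 1406), Function('A')(2, -7)) = Mul(Add(Pow(Add(9, 673), Rational(1, 2)), 1406), Mul(Rational(1, 2), 2)) = Mul(Add(Pow(682, Rational(1, 2)), 1406), 1) = Mul(Add(1406, Pow(682, Rational(1, 2))), 1) = Add(1406, Pow(682, Rational(1, 2)))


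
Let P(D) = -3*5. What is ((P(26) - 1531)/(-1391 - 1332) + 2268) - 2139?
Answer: 352813/2723 ≈ 129.57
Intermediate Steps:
P(D) = -15
((P(26) - 1531)/(-1391 - 1332) + 2268) - 2139 = ((-15 - 1531)/(-1391 - 1332) + 2268) - 2139 = (-1546/(-2723) + 2268) - 2139 = (-1546*(-1/2723) + 2268) - 2139 = (1546/2723 + 2268) - 2139 = 6177310/2723 - 2139 = 352813/2723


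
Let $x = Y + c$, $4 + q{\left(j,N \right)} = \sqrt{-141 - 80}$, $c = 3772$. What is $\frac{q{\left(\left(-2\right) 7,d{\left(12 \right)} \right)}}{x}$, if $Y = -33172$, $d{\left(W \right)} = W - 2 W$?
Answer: $\frac{1}{7350} - \frac{i \sqrt{221}}{29400} \approx 0.00013605 - 0.00050565 i$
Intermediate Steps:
$d{\left(W \right)} = - W$
$q{\left(j,N \right)} = -4 + i \sqrt{221}$ ($q{\left(j,N \right)} = -4 + \sqrt{-141 - 80} = -4 + \sqrt{-221} = -4 + i \sqrt{221}$)
$x = -29400$ ($x = -33172 + 3772 = -29400$)
$\frac{q{\left(\left(-2\right) 7,d{\left(12 \right)} \right)}}{x} = \frac{-4 + i \sqrt{221}}{-29400} = \left(-4 + i \sqrt{221}\right) \left(- \frac{1}{29400}\right) = \frac{1}{7350} - \frac{i \sqrt{221}}{29400}$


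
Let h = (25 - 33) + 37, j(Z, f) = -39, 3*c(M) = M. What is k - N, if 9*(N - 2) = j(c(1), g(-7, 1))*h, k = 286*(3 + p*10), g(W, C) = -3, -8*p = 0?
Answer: 2945/3 ≈ 981.67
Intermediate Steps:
p = 0 (p = -⅛*0 = 0)
c(M) = M/3
h = 29 (h = -8 + 37 = 29)
k = 858 (k = 286*(3 + 0*10) = 286*(3 + 0) = 286*3 = 858)
N = -371/3 (N = 2 + (-39*29)/9 = 2 + (⅑)*(-1131) = 2 - 377/3 = -371/3 ≈ -123.67)
k - N = 858 - 1*(-371/3) = 858 + 371/3 = 2945/3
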